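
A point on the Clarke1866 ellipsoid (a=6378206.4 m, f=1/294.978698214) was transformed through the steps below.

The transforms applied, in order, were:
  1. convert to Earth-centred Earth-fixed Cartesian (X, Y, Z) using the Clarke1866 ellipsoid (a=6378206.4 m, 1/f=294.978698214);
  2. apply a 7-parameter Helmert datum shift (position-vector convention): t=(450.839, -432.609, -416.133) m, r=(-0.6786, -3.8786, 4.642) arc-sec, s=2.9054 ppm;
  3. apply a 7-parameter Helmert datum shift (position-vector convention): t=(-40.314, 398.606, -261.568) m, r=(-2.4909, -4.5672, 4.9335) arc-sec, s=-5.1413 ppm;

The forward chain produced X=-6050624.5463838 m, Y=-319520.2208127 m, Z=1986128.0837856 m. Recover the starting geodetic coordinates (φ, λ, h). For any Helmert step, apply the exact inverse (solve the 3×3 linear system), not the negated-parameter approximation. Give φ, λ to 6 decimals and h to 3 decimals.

φ=18.271345°, λ=-176.980000°, h=788.822 m

start: X=-6050624.5464, Y=-319520.2208, Z=1986128.0838 m
→ Helmert⁻¹: X=-6050579.0029, Y=-319799.7419, Z=1986529.9769
→ Helmert⁻¹: X=-6050982.0812, Y=-319236.5647, Z=1987053.0693
→ geod (Bowring, a=6378206.400): φ=18.27134500°, λ=-176.98000000°, h=788.8220 m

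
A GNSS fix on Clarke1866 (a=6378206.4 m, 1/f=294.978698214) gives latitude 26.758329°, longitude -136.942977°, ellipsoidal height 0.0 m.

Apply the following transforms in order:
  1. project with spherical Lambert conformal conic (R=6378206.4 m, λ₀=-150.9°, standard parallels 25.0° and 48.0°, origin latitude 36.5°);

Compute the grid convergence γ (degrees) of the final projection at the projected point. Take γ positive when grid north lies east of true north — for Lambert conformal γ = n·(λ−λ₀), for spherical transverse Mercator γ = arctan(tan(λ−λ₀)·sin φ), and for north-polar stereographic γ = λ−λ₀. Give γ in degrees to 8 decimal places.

start: φ=26.758329°, λ=-136.942977°, h=0.000 m
→ into lcc (λ₀=-150.9°): φ=26.75832900°, λ−λ₀=13.95702300°
convergence γ = 8.35891705°

8.35891705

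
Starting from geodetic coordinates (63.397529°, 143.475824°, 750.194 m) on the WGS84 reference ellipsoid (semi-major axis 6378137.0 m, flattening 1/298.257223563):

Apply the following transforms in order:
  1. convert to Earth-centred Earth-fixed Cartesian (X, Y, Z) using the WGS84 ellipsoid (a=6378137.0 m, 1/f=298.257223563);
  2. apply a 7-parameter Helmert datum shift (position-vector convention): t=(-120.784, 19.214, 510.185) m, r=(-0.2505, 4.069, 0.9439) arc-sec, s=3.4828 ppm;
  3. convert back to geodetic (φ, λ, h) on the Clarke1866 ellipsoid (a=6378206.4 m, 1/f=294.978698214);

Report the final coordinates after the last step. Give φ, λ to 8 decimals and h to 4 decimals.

start: φ=63.397529°, λ=143.475824°, h=750.194 m
→ ECEF (a=6378137.000, f=1/298.257223563): X=-2301627.0523, Y=1704617.8294, Z=5680628.3165
→ Helmert 7p (PV): X=-2301651.5905, Y=1704639.3465, Z=5681201.6203
→ geod (Bowring, a=6378206.400): φ=63.40128293°, λ=143.47577025°, h=1398.0614 m

φ=63.40128293°, λ=143.47577025°, h=1398.0614 m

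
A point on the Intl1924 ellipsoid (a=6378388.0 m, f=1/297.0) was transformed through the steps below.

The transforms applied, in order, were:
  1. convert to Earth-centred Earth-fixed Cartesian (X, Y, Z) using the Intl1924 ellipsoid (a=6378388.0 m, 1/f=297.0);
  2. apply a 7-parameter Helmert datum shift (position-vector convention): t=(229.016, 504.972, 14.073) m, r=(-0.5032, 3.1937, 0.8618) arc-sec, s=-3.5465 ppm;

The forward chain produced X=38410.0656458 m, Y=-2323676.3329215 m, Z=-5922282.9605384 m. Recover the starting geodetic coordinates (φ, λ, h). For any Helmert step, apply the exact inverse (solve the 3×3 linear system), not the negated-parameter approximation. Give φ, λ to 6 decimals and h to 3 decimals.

start: X=38410.0656, Y=-2323676.3329, Z=-5922282.9605 m
→ Helmert⁻¹: X=38263.1726, Y=-2324175.2595, Z=-5922323.1146
→ geod (Bowring, a=6378388.000): φ=-68.70124300°, λ=-89.05681800°, h=2400.5250 m

φ=-68.701243°, λ=-89.056818°, h=2400.525 m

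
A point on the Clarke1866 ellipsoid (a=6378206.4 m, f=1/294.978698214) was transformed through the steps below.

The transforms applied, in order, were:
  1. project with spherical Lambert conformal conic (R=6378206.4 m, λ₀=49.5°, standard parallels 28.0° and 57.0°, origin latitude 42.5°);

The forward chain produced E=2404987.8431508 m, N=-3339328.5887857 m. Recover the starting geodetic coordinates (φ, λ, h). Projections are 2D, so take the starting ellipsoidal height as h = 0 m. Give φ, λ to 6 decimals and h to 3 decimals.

φ=10.549151°, λ=69.290309°, h=0.000 m

start: E=2404987.8432, N=-3339328.5888 m
→ lcc⁻¹: φ=10.54915100°, λ=69.29030900°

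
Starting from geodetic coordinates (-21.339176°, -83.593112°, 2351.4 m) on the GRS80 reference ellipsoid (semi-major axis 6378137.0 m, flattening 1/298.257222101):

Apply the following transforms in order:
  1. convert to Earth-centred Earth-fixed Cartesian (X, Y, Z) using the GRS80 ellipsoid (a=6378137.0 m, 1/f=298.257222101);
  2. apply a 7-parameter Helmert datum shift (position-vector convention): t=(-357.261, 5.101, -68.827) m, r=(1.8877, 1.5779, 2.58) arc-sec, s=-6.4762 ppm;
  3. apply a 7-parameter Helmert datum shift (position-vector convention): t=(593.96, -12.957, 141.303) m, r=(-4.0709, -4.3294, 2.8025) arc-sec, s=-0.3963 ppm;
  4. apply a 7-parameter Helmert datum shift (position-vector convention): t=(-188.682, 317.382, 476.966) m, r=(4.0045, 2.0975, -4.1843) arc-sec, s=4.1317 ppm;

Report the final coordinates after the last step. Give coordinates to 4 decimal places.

start: φ=-21.339176°, λ=-83.593112°, h=2351.400 m
→ ECEF (a=6378137.000, f=1/298.257222101): X=663470.4590, Y=-5908560.0211, Z=-2307269.6618
→ Helmert 7p (PV): X=663165.1560, Y=-5908487.2407, Z=-2307382.6956
→ Helmert 7p (PV): X=663887.5620, Y=-5908534.3849, Z=-2307109.9472
→ Helmert 7p (PV): X=663558.3006, Y=-5908210.0917, Z=-2306763.9755

X=663558.3006 m, Y=-5908210.0917 m, Z=-2306763.9755 m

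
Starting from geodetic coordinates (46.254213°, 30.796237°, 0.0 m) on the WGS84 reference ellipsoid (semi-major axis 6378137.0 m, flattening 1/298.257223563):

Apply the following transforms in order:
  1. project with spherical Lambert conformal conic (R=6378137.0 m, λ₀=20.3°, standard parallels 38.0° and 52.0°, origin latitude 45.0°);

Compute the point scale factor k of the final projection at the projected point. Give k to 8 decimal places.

start: φ=46.254213°, λ=30.796237°, h=0.000 m
→ into lcc (λ₀=20.3°): φ=46.25421300°, λ−λ₀=10.49623700°
scale k = 0.99272116

0.99272116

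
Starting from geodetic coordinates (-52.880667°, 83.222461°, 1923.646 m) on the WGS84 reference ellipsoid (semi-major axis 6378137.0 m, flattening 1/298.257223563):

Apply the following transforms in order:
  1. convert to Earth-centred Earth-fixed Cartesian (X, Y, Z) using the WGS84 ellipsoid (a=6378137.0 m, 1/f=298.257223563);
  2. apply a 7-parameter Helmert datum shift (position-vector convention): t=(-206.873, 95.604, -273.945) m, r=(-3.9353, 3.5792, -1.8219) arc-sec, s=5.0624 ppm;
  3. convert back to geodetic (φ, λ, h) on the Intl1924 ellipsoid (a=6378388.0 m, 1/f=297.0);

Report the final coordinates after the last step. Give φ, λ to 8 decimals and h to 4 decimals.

start: φ=-52.880667°, λ=83.222461°, h=1923.646 m
→ ECEF (a=6378137.000, f=1/298.257223563): X=455352.4144, Y=3831474.7957, Z=-5064074.2443
→ Helmert 7p (PV): X=455093.8150, Y=3831489.1568, Z=-5064454.8278
→ geod (Bowring, a=6378388.000): φ=-52.88363710°, λ=83.22629941°, h=2024.3406 m

φ=-52.88363710°, λ=83.22629941°, h=2024.3406 m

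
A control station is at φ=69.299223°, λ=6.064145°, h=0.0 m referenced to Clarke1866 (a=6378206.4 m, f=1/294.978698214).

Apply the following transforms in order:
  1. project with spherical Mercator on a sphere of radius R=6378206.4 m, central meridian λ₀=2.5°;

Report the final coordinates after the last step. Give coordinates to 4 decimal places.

E=396763.1236 m, N=10844490.3761 m

start: φ=69.299223°, λ=6.064145°, h=0.000 m
→ merc (R=6378206.4, λ₀=2.5°): E=396763.1236, N=10844490.3761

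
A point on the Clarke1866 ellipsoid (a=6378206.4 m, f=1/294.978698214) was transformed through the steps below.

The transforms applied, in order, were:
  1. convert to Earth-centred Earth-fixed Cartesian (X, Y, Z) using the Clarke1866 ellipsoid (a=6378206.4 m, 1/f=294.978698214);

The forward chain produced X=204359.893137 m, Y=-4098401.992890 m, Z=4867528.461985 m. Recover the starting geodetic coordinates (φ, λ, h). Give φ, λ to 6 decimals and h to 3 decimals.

start: X=204359.8931, Y=-4098401.9929, Z=4867528.4620 m
→ geod (Bowring, a=6378206.400): φ=50.05958600°, λ=-87.14540700°, h=894.9450 m

φ=50.059586°, λ=-87.145407°, h=894.945 m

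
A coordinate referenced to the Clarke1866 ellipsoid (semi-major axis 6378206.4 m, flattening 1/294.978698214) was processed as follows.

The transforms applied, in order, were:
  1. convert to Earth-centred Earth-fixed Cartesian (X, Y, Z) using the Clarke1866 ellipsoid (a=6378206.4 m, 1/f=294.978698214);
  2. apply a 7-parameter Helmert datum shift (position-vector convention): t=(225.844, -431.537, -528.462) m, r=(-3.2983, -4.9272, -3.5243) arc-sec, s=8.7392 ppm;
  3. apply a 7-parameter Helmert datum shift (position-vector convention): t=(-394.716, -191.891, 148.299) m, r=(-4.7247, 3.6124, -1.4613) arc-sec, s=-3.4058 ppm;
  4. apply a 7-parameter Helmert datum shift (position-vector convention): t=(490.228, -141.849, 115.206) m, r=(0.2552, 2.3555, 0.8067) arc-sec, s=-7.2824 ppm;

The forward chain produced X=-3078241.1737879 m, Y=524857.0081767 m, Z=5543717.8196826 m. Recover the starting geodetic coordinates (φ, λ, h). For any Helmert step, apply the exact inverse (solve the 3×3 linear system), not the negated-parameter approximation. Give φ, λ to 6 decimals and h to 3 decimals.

start: X=-3078241.1738, Y=524857.0082, Z=5543717.8197 m
→ Helmert⁻¹: X=-3078815.0760, Y=525021.5805, Z=5543607.1757
→ Helmert⁻¹: X=-3078531.6488, Y=525066.4722, Z=5543435.8683
→ Helmert⁻¹: X=-3078607.1299, Y=525352.1630, Z=5543997.8226
→ geod (Bowring, a=6378206.400): φ=60.77213200°, λ=170.31598200°, h=1381.4890 m

φ=60.772132°, λ=170.315982°, h=1381.489 m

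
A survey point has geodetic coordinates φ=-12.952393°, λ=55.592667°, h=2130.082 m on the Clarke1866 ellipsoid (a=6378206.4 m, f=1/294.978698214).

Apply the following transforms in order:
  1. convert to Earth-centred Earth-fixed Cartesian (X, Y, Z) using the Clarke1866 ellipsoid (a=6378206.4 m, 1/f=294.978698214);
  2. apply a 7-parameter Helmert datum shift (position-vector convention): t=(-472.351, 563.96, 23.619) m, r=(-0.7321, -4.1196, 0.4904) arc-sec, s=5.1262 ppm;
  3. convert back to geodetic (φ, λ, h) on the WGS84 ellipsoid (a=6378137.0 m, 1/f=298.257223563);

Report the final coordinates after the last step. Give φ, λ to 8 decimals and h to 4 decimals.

start: φ=-12.952393°, λ=55.592667°, h=2130.082 m
→ ECEF (a=6378206.400, f=1/294.978698214): X=3514218.3897, Y=5130977.6779, Z=-1420662.2653
→ Helmert 7p (PV): X=3513780.2283, Y=5131571.2531, Z=-1420593.9528
→ geod (Bowring, a=6378137.000): φ=-12.95036468°, λ=55.59908738°, h=2408.2684 m

φ=-12.95036468°, λ=55.59908738°, h=2408.2684 m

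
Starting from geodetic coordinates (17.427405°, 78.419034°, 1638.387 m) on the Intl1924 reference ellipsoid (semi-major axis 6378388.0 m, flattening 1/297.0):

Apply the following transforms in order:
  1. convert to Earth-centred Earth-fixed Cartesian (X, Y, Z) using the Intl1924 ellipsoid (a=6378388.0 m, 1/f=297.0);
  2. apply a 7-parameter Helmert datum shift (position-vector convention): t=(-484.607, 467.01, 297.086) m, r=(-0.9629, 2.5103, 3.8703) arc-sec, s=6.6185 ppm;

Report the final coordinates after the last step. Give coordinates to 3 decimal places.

X=1221816.751 m, Y=5965579.281 m, Z=1898796.808 m

start: φ=17.427405°, λ=78.419034°, h=1638.387 m
→ ECEF (a=6378388.000, f=1/297.0): X=1222382.0887, Y=5965040.9914, Z=1898529.8803
→ Helmert 7p (PV): X=1221816.7506, Y=5965579.2805, Z=1898796.8083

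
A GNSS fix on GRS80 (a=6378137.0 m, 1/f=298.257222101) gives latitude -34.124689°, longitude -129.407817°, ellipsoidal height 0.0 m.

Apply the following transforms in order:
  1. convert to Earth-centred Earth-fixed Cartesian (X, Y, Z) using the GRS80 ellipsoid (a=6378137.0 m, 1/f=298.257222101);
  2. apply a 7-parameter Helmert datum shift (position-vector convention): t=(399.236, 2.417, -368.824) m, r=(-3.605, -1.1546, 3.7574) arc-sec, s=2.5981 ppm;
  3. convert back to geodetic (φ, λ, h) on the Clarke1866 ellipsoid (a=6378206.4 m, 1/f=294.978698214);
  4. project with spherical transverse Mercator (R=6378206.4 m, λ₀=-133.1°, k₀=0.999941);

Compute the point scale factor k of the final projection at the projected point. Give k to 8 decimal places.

1.00136849

start: φ=-34.124689°, λ=-129.407817°, h=0.000 m
→ ECEF (a=6378137.000, f=1/298.257222101): X=-3355432.7523, Y=-4083834.5919, Z=-3557904.5094
→ Helmert 7p (PV): X=-3354947.9252, Y=-4083966.0927, Z=-3558229.9843
→ geod (Bowring, a=6378206.400): φ=-34.13015041°, λ=-129.40285113°, h=17.2563 m
→ into tm (λ₀=-133.1°): φ=-34.13015041°, λ−λ₀=3.69714887°
scale k = 1.00136849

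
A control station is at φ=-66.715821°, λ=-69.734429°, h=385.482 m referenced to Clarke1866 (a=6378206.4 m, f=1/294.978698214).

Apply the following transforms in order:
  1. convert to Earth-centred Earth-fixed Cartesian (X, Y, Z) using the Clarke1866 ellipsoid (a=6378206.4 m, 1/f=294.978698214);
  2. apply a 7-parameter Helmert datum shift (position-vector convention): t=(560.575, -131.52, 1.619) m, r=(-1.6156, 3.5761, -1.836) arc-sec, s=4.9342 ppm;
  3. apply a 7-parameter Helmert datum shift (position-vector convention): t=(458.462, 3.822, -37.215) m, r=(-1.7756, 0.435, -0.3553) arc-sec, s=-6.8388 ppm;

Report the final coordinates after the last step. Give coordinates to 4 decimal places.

X=876727.4155 m, Y=-2372334.8946 m, Z=-5836125.7607 m

start: φ=-66.715821°, λ=-69.734429°, h=385.482 m
→ ECEF (a=6378206.400, f=1/294.978698214): X=875848.7425, Y=-2372106.4585, Z=-5836123.2487
→ Helmert 7p (PV): X=876291.3406, Y=-2372303.1916, Z=-5836147.0314
→ Helmert 7p (PV): X=876727.4155, Y=-2372334.8946, Z=-5836125.7607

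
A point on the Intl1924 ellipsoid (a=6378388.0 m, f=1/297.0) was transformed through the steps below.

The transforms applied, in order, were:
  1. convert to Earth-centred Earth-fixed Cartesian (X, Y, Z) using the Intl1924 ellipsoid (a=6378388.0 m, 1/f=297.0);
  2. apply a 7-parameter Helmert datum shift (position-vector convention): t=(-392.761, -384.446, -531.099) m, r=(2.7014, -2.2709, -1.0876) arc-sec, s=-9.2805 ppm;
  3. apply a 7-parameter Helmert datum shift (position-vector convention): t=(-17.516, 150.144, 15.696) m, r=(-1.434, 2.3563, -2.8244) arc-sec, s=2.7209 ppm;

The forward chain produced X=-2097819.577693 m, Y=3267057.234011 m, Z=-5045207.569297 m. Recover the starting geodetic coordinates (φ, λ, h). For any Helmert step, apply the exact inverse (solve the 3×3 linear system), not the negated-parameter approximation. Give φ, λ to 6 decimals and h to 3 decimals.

start: X=-2097819.5777, Y=3267057.2340, Z=-5045207.5693 m
→ Helmert⁻¹: X=-2097783.4530, Y=3266904.5515, Z=-5045210.7899
→ Helmert⁻¹: X=-2097482.9254, Y=3267242.1903, Z=-5044746.2062
→ geod (Bowring, a=6378388.000): φ=-52.60381800°, λ=122.69938800°, h=952.9430 m

φ=-52.603818°, λ=122.699388°, h=952.943 m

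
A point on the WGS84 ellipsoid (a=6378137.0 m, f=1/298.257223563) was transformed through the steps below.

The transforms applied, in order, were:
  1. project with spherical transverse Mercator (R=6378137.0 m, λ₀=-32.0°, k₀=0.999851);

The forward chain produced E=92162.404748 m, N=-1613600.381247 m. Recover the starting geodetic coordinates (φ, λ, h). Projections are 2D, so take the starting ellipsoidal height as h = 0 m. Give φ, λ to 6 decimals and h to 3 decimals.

φ=-14.495832°, λ=-31.144769°, h=0.000 m

start: E=92162.4047, N=-1613600.3812 m
→ tm⁻¹: φ=-14.49583200°, λ=-31.14476900°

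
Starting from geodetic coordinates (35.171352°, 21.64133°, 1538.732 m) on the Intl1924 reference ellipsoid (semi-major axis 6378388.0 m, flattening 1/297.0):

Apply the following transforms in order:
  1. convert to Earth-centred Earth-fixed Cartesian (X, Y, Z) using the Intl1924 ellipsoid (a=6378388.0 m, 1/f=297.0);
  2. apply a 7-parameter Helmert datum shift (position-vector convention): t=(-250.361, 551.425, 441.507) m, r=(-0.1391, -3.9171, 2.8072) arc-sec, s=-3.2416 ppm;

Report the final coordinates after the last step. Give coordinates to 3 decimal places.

X=4852602.101 m, Y=1926088.564 m, Z=3654886.564 m

start: φ=35.171352°, λ=21.641330°, h=1538.732 m
→ ECEF (a=6378388.000, f=1/297.0): X=4852963.7972, Y=1925474.8695, Z=3654366.0405
→ Helmert 7p (PV): X=4852602.1013, Y=1926088.5644, Z=3654886.5636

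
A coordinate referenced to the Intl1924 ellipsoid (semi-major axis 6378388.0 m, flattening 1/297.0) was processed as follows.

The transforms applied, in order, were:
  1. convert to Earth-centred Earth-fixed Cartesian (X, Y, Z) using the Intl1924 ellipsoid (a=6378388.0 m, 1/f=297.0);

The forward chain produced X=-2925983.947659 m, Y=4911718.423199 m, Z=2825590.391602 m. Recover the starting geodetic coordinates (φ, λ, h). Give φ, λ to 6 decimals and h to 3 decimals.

φ=26.453547°, λ=120.782888°, h=3173.780 m

start: X=-2925983.9477, Y=4911718.4232, Z=2825590.3916 m
→ geod (Bowring, a=6378388.000): φ=26.45354700°, λ=120.78288800°, h=3173.7800 m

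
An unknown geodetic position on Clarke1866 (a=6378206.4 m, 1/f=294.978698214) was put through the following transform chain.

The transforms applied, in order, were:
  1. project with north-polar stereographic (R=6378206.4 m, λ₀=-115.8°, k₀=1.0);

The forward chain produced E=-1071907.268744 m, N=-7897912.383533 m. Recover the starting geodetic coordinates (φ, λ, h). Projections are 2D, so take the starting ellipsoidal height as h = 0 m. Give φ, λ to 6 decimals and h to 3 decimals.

φ=26.004982°, λ=-123.528977°, h=0.000 m

start: E=-1071907.2687, N=-7897912.3835 m
→ stereo⁻¹: φ=26.00498200°, λ=-123.52897700°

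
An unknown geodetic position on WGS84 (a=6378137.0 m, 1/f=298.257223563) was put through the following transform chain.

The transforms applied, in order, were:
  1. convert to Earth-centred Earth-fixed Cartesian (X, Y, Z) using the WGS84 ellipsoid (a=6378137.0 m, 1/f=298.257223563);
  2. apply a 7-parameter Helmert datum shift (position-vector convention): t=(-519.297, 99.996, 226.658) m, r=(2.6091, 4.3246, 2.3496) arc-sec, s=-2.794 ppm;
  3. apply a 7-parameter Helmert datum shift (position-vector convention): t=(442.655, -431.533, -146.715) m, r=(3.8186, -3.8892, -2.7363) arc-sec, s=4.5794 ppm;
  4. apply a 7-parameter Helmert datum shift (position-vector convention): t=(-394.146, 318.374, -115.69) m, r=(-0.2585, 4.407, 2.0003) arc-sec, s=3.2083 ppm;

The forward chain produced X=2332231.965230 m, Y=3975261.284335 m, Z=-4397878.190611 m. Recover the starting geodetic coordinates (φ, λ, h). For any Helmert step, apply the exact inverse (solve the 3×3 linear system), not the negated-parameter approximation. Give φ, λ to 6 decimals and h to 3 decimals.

φ=-43.848992°, λ=59.593081°, h=2710.693 m

start: X=2332231.9652, Y=3975261.2843, Z=-4397878.1906 m
→ Helmert⁻¹: X=2332751.1351, Y=3974913.0466, Z=-4397693.5688
→ Helmert⁻¹: X=2332162.1445, Y=3975275.8993, Z=-4397644.2842
→ Helmert⁻¹: X=2332825.4473, Y=3975104.8063, Z=-4397884.6015
→ geod (Bowring, a=6378137.000): φ=-43.84899200°, λ=59.59308100°, h=2710.6930 m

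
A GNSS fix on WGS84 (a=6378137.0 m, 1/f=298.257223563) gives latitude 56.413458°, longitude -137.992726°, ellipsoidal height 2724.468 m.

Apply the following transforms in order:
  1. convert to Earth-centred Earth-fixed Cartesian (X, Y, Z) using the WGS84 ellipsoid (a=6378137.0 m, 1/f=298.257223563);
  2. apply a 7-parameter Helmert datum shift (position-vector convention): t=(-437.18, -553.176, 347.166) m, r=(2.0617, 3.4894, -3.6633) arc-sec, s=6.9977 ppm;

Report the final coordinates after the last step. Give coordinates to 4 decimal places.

start: φ=56.413458°, λ=-137.992726°, h=2724.468 m
→ ECEF (a=6378137.000, f=1/298.257223563): X=-2629013.3771, Y=-2367778.7075, Z=5292317.3330
→ Helmert 7p (PV): X=-2629421.4754, Y=-2368354.6597, Z=5292722.3416

X=-2629421.4754 m, Y=-2368354.6597 m, Z=5292722.3416 m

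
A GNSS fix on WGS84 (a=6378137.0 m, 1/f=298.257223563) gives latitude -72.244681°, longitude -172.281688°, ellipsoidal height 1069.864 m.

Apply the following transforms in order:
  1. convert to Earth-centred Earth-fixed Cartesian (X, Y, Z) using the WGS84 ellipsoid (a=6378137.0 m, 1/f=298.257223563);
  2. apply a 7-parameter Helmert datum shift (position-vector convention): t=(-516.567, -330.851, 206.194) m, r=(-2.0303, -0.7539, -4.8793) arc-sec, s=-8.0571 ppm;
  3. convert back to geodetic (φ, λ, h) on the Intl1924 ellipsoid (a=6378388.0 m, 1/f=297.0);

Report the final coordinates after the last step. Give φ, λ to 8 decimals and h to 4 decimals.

start: φ=-72.244681°, λ=-172.281688°, h=1069.864 m
→ ECEF (a=6378137.000, f=1/298.257223563): X=-1933610.3726, Y=-262063.6948, Z=-6053086.9120
→ Helmert 7p (PV): X=-1934095.4356, Y=-262406.2753, Z=-6052836.4355
→ geod (Bowring, a=6378388.000): φ=-72.23997908°, λ=-172.27363497°, h=823.8029 m

φ=-72.23997908°, λ=-172.27363497°, h=823.8029 m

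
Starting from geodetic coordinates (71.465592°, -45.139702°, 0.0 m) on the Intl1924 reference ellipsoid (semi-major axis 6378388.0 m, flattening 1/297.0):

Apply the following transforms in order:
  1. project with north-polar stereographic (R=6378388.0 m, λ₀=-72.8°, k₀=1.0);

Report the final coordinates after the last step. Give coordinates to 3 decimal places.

start: φ=71.465592°, λ=-45.139702°, h=0.000 m
→ stereo (R=6378388.0, λ₀=-72.8°): E=966293.8286, N=-1843621.3825

E=966293.829 m, N=-1843621.382 m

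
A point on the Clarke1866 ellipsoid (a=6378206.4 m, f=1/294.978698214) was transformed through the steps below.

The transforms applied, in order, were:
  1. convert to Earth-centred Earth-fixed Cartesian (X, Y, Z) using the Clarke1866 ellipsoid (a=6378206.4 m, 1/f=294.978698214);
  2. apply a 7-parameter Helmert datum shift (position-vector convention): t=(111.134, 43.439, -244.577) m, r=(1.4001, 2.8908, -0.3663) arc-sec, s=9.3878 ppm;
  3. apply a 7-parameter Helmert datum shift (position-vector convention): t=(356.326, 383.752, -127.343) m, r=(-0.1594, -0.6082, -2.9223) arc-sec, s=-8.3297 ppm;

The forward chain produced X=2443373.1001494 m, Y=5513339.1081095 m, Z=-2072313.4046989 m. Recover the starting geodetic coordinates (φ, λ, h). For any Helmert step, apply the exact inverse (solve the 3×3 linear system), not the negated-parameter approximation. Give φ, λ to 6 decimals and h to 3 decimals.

start: X=2443373.1001, Y=5513339.1081, Z=-2072313.4047 m
→ Helmert⁻¹: X=2442952.9066, Y=5513037.4902, Z=-2072206.2655
→ Helmert⁻¹: X=2442838.0880, Y=5512932.5709, Z=-2071945.4222
→ geod (Bowring, a=6378206.400): φ=-19.08319600°, λ=66.10136700°, h=45.4500 m

φ=-19.083196°, λ=66.101367°, h=45.450 m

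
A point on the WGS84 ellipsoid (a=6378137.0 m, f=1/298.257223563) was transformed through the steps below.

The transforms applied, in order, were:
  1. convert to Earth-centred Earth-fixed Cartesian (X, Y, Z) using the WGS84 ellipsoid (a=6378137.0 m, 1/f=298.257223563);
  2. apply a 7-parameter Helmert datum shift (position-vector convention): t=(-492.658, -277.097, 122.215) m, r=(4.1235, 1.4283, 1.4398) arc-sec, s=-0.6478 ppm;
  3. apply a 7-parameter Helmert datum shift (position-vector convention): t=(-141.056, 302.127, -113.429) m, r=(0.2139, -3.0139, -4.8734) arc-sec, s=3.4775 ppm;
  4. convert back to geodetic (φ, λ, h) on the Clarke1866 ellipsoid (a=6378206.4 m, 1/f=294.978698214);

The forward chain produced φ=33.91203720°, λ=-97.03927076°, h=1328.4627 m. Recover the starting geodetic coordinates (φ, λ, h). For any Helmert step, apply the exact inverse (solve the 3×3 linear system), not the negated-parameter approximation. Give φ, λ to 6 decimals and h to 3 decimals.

φ=33.911507°, λ=-97.031291°, h=1257.682 m

start: φ=33.912037°, λ=-97.039271°, h=1328.463 m
→ ECEF (a=6378206.400, f=1/294.978698214): X=-649504.3147, Y=-5259980.8689, Z=3538909.5494
→ Helmert⁻¹: X=-649185.0049, Y=-5260276.3716, Z=3539025.6122
→ Helmert⁻¹: X=-648753.9894, Y=-5259927.4042, Z=3539006.3501
→ geod (Bowring, a=6378137.000): φ=33.91150700°, λ=-97.03129100°, h=1257.6820 m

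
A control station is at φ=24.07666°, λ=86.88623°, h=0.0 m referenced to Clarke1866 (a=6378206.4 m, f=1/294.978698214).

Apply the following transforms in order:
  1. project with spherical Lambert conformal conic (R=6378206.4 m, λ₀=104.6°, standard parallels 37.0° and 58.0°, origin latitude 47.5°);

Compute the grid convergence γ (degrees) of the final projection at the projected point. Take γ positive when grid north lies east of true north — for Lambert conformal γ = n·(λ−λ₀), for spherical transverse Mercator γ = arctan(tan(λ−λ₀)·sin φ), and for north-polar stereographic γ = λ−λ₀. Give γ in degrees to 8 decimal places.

-13.13484047

start: φ=24.076660°, λ=86.886230°, h=0.000 m
→ into lcc (λ₀=104.6°): φ=24.07666000°, λ−λ₀=-17.71377000°
convergence γ = -13.13484047°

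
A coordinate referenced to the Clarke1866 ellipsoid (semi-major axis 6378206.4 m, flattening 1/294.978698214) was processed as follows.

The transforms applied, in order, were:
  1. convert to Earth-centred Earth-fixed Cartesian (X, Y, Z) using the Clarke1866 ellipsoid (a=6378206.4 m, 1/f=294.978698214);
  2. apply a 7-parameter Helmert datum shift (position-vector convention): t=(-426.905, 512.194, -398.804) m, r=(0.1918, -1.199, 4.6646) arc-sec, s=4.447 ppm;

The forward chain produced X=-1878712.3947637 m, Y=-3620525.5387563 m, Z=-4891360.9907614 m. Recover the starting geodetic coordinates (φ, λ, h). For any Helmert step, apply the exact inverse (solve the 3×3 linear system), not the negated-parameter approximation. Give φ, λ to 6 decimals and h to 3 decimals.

φ=-50.361933°, λ=-117.418054°, h=3325.790 m

start: X=-1878712.3948, Y=-3620525.5388, Z=-4891360.9908 m
→ Helmert⁻¹: X=-1878387.4548, Y=-3620983.6990, Z=-4890926.1508
→ geod (Bowring, a=6378206.400): φ=-50.36193300°, λ=-117.41805400°, h=3325.7900 m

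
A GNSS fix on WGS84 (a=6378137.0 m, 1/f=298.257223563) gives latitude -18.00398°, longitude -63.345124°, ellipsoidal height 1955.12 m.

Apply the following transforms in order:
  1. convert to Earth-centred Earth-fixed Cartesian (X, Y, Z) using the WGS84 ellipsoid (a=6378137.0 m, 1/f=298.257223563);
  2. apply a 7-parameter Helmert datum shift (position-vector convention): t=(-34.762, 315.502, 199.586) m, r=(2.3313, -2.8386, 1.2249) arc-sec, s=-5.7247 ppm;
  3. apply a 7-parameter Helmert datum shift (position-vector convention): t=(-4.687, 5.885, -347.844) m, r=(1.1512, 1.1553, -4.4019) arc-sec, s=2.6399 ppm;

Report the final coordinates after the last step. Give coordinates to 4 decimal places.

start: φ=-18.003980°, λ=-63.345124°, h=1955.120 m
→ ECEF (a=6378137.000, f=1/298.257223563): X=2722929.5260, Y=-5424581.5369, Z=-1959407.7117
→ Helmert 7p (PV): X=2722938.3547, Y=-5424196.6649, Z=-1959220.7469
→ Helmert 7p (PV): X=2722814.1241, Y=-5424252.2748, Z=-1959619.2879

X=2722814.1241 m, Y=-5424252.2748 m, Z=-1959619.2879 m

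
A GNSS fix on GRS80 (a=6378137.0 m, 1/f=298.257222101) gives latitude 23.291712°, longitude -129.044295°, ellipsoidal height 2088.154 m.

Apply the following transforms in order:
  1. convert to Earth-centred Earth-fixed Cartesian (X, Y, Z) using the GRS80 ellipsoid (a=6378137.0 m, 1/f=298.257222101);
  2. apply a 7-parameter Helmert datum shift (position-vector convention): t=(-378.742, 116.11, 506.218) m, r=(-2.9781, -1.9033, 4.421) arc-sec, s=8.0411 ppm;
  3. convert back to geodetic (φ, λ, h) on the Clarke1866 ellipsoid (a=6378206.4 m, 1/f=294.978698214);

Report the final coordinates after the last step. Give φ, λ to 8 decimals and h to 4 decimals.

start: φ=23.291712°, λ=-129.044295°, h=2088.154 m
→ ECEF (a=6378137.000, f=1/298.257222101): X=-3693433.4900, Y=-4553807.6639, Z=2507250.5366
→ Helmert 7p (PV): X=-3693767.4616, Y=-4553771.1352, Z=2507808.5838
→ geod (Bowring, a=6378206.400): φ=23.29724532°, λ=-129.04705442°, h=2443.7137 m

φ=23.29724532°, λ=-129.04705442°, h=2443.7137 m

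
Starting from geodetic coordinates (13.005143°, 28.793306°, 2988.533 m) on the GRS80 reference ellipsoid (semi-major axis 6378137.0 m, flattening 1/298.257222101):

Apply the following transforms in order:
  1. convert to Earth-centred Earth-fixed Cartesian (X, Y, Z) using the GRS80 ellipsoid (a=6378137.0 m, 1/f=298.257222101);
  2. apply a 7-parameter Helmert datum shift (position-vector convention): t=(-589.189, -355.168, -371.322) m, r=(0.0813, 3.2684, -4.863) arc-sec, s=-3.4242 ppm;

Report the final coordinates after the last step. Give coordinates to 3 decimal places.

start: φ=13.005143°, λ=28.793306°, h=2988.533 m
→ ECEF (a=6378137.000, f=1/298.257222101): X=5449665.2627, Y=2995149.7581, Z=1426632.1280
→ Helmert 7p (PV): X=5449150.6336, Y=2994655.2882, Z=1426170.7483

X=5449150.634 m, Y=2994655.288 m, Z=1426170.748 m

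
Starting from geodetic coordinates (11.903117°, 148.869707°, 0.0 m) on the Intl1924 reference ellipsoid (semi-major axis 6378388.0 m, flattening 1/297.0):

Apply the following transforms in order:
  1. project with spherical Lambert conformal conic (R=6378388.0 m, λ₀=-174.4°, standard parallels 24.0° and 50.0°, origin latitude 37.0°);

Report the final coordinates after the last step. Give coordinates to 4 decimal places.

E=-4168426.7645 m, N=-1988945.6403 m

start: φ=11.903117°, λ=148.869707°, h=0.000 m
→ lcc (R=6378388.0, λ₀=-174.4°): E=-4168426.7645, N=-1988945.6403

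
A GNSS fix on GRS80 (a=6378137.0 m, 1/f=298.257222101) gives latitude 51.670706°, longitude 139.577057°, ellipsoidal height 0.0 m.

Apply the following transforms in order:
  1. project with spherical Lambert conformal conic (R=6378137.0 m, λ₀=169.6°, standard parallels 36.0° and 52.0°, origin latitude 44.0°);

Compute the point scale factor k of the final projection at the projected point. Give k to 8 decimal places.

0.99916981

start: φ=51.670706°, λ=139.577057°, h=0.000 m
→ into lcc (λ₀=169.6°): φ=51.67070600°, λ−λ₀=-30.02294300°
scale k = 0.99916981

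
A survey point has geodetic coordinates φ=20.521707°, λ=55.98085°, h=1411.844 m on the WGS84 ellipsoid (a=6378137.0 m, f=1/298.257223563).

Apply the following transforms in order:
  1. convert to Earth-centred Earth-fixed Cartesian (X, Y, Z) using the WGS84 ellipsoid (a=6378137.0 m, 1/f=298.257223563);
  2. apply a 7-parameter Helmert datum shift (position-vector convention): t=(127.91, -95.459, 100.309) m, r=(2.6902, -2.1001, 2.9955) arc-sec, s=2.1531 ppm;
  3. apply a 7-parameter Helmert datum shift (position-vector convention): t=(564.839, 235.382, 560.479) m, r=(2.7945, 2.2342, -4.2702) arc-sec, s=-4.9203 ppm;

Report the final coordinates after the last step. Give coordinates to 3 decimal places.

start: φ=20.521707°, λ=55.980850°, h=1411.844 m
→ ECEF (a=6378137.000, f=1/298.257223563): X=3344040.2362, Y=4954170.9740, Z=2222374.7864
→ Helmert 7p (PV): X=3344080.7714, Y=4954105.7608, Z=2222578.5427
→ Helmert 7p (PV): X=3344755.7926, Y=4954217.4250, Z=2223158.9825

X=3344755.793 m, Y=4954217.425 m, Z=2223158.983 m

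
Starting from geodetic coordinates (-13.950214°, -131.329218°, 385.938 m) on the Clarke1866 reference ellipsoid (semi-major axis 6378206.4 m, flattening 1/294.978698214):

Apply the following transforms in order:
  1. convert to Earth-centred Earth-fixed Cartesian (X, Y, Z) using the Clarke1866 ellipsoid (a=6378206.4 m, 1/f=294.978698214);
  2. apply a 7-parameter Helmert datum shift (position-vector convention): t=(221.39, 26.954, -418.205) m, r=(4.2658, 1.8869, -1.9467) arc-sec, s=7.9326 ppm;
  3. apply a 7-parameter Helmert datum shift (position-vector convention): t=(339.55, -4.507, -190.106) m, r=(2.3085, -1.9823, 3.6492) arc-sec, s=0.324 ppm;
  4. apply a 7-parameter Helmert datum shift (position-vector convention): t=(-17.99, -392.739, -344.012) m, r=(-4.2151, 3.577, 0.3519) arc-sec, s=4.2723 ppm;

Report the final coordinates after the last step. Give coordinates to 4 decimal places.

start: φ=-13.950214°, λ=-131.329218°, h=385.938 m
→ ECEF (a=6378206.400, f=1/294.978698214): X=-4088888.9055, Y=-4649500.5724, Z=-1527635.3203
→ Helmert 7p (PV): X=-4088757.8076, Y=-4649440.3168, Z=-1528124.3961
→ Helmert 7p (PV): X=-4088322.6392, Y=-4649501.5652, Z=-1528406.3283
→ Helmert 7p (PV): X=-4088376.6688, Y=-4649952.3769, Z=-1528590.9562

X=-4088376.6688 m, Y=-4649952.3769 m, Z=-1528590.9562 m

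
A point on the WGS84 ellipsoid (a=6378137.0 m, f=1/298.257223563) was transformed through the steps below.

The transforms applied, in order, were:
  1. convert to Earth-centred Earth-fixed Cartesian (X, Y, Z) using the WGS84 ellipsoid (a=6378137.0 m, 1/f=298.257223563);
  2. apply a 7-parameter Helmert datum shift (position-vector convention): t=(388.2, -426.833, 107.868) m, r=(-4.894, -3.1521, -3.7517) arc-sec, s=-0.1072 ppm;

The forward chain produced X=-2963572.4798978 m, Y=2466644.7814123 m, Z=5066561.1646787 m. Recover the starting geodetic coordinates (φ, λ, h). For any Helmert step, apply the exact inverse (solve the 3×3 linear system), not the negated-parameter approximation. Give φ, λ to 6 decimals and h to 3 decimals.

start: X=-2963572.4799, Y=2466644.7814, Z=5066561.1647 m
→ Helmert⁻¹: X=-2963928.4413, Y=2466897.7556, Z=5066557.6655
→ geod (Bowring, a=6378137.000): φ=52.90999400°, λ=140.22915800°, h=2567.9630 m

φ=52.909994°, λ=140.229158°, h=2567.963 m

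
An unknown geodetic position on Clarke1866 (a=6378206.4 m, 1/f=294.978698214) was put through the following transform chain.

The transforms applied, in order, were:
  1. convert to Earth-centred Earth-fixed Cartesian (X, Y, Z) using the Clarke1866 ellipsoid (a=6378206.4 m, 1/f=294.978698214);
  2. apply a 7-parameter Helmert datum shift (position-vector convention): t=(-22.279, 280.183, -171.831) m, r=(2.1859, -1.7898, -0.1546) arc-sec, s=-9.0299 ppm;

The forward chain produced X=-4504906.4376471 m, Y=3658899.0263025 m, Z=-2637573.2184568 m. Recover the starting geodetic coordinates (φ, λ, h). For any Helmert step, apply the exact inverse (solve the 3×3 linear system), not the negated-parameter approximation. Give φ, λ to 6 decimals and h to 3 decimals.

φ=-24.586687°, λ=140.918797°, h=155.116 m

start: X=-4504906.4376, Y=3658899.0263, Z=-2637573.2185 m
→ Helmert⁻¹: X=-4504950.4653, Y=3658620.5538, Z=-2637424.8852
→ geod (Bowring, a=6378206.400): φ=-24.58668700°, λ=140.91879700°, h=155.1160 m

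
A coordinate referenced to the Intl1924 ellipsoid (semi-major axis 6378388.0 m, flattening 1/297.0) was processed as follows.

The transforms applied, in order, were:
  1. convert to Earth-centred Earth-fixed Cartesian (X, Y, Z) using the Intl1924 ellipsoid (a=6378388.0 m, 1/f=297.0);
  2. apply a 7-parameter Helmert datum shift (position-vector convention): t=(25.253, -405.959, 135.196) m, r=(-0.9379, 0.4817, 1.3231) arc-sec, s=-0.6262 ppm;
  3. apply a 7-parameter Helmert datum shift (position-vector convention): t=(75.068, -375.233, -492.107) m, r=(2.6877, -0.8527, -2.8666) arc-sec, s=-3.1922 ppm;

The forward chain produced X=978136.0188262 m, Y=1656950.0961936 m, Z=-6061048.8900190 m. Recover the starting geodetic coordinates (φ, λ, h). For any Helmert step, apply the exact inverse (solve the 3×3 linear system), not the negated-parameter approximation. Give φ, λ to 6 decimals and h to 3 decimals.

φ=-72.492964°, λ=59.459986°, h=132.925 m

start: X=978136.0188, Y=1656950.0962, Z=-6061048.8900 m
→ Helmert⁻¹: X=978015.9863, Y=1657265.2402, Z=-6060601.7674
→ Helmert⁻¹: X=978016.1330, Y=1657693.5222, Z=-6060730.9370
→ geod (Bowring, a=6378388.000): φ=-72.49296400°, λ=59.45998600°, h=132.9250 m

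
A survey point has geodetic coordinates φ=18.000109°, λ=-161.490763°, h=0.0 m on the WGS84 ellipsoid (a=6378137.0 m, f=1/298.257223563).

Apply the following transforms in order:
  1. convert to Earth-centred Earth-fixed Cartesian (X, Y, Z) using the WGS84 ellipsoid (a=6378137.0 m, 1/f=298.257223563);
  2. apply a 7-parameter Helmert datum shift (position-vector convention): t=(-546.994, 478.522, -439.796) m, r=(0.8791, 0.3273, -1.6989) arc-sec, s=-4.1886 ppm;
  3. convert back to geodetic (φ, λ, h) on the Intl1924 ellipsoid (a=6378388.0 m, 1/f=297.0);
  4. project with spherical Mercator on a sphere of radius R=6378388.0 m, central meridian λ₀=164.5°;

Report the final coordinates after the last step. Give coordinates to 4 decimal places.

E=3785337.2726 m, N=2037136.9831 m

start: φ=18.000109°, λ=-161.490763°, h=0.000 m
→ ECEF (a=6378137.000, f=1/298.257223563): X=-5754027.1951, Y=-1926302.1182, Z=1958395.9476
→ Helmert 7p (PV): X=-5754562.8461, Y=-1925776.4815, Z=1957948.8693
→ geod (Bowring, a=6378388.000): φ=17.99579889°, λ=-161.49707485°, h=-56.0219 m
→ merc (R=6378388.0, λ₀=164.5°): E=3785337.2726, N=2037136.9831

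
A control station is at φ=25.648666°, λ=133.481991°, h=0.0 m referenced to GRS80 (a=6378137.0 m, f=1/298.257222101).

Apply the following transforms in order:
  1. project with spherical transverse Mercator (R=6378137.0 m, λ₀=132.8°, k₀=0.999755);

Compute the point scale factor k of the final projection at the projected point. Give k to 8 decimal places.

0.99981256

start: φ=25.648666°, λ=133.481991°, h=0.000 m
→ into tm (λ₀=132.8°): φ=25.64866600°, λ−λ₀=0.68199100°
scale k = 0.99981256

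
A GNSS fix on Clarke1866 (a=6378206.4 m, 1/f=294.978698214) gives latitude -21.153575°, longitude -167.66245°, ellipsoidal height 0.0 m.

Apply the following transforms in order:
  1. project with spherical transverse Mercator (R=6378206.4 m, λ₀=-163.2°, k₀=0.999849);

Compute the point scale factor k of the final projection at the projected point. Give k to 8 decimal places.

1.00249173

start: φ=-21.153575°, λ=-167.662450°, h=0.000 m
→ into tm (λ₀=-163.2°): φ=-21.15357500°, λ−λ₀=-4.46245000°
scale k = 1.00249173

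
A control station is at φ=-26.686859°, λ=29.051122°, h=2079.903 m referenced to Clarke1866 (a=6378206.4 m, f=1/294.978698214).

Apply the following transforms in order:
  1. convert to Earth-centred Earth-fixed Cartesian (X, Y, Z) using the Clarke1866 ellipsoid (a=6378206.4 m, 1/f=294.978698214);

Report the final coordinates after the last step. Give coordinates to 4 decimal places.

start: φ=-26.686859°, λ=29.051122°, h=2079.903 m
→ ECEF (a=6378206.400, f=1/294.978698214): X=4986813.1634, Y=2770055.1620, Z=-2848031.5419

X=4986813.1634 m, Y=2770055.1620 m, Z=-2848031.5419 m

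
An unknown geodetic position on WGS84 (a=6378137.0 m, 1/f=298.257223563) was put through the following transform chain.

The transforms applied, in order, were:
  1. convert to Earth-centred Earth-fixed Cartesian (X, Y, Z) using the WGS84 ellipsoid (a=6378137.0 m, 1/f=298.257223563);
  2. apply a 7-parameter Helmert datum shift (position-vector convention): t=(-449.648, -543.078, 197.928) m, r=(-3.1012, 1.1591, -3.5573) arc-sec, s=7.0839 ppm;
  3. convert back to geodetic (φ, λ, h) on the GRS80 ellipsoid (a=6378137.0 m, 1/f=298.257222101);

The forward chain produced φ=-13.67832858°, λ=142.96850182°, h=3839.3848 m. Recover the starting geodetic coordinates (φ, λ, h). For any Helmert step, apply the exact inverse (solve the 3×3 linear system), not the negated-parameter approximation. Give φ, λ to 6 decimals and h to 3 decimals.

φ=-13.679871°, λ=142.962770°, h=3810.004 m

start: φ=-13.678329°, λ=142.968502°, h=3839.385 m
→ ECEF (a=6378137.000, f=1/298.257222101): X=-4951192.5984, Y=3735260.5234, Z=-1499333.8602
→ Helmert⁻¹: X=-4950763.8809, Y=3735714.3002, Z=-1499492.8198
→ geod (Bowring, a=6378137.000): φ=-13.67987100°, λ=142.96277000°, h=3810.0040 m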